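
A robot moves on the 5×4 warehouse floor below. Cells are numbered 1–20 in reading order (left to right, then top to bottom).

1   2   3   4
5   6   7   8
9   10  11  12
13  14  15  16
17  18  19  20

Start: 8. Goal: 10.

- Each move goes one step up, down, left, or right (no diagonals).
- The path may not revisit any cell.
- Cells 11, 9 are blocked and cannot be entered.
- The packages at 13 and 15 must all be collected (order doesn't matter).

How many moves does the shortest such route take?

9

Any route passes through 13 and 15 in some order between 8 and 10. Summing Manhattan distances along each leg and taking the cheapest ordering (8 → 15 → 13 → 10) gives a lower bound of 3 + 2 + 2 = 7 moves.
The shortest route satisfying every rule uses 9 moves: 8 → 12 → 16 → 15 → 19 → 18 → 17 → 13 → 14 → 10.
The no-revisit rule (legs can't share cells) pushes the minimum above the 7-move bound; an exhaustive check rules out every length from 7 to 8, leaving 9 as the minimum.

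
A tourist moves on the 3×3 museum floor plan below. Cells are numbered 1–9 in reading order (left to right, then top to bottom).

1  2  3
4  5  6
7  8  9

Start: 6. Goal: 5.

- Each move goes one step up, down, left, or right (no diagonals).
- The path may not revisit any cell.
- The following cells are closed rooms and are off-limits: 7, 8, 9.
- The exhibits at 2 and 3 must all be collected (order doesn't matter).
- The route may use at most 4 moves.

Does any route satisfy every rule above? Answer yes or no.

yes

One route that works: 6 → 3 → 2 → 5.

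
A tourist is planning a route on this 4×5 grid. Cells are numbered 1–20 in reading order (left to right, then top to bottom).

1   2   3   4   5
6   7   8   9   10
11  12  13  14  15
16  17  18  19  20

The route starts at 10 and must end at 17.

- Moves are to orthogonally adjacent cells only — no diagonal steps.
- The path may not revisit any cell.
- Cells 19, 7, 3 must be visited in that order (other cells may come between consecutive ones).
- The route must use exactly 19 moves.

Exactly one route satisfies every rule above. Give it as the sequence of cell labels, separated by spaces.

10 5 4 9 14 15 20 19 18 13 12 7 8 3 2 1 6 11 16 17

The waypoints must appear in the order 19, 7, 3, with no cell reused.
Route from 10: up to 5, left to 4, 2× down (reaching 14), right to 15, down to 20, 2× left (reaching 18), up to 13, left to 12, up to 7, right to 8, up to 3, 2× left (reaching 1), 3× down (reaching 16), right to 17 — 19 moves in all.
Check: order respected (19 at step 7, 7 at step 11, 3 at step 13); 19 moves as required.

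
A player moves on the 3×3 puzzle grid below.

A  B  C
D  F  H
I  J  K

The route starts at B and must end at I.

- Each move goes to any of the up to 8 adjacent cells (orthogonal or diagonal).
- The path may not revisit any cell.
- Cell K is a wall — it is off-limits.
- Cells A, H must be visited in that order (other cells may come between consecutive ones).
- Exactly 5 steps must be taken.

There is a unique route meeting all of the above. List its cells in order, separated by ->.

B -> A -> F -> H -> J -> I

The waypoints must appear in the order A, H, with no cell reused.
Route from B: left 1 to A, down-right 1 to F, right 1 to H, down-left 1 to J, left 1 to I — 5 moves in all.
Check: order respected (A at step 1, H at step 3); 5 moves as required.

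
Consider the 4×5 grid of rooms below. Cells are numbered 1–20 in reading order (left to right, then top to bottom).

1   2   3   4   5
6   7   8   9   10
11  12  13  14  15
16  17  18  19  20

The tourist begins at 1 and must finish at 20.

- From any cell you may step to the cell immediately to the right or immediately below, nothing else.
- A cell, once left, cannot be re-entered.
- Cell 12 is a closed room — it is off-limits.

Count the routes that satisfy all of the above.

23

A right/down-only route from 1 to 20 makes exactly 3 down-moves and 4 right-moves in some order.
With no other constraints that would be C(7,3) = 35 routes.
Subtract routes through each blocked cell (inclusion–exclusion for overlaps): − through 12: 12 → 23.
That gives 23 routes.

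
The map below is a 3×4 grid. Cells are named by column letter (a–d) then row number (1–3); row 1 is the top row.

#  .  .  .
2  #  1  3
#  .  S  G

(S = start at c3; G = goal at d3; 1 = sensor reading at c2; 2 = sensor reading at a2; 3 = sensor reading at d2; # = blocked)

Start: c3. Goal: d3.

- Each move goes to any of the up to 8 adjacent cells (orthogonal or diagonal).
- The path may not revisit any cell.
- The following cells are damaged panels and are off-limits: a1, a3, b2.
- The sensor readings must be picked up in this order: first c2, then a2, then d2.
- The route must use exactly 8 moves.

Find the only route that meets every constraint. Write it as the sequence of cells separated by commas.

c3, c2, b3, a2, b1, c1, d1, d2, d3

The waypoints must appear in the order c2, a2, d2, with no cell reused.
Route from c3: up 1 to c2, down-left 1 to b3, up-left 1 to a2, up-right 1 to b1, right 2 to d1, down 2 to d3 — 8 moves in all.
Check: order respected (1 at step 1, 2 at step 3, 3 at step 7); 8 moves as required.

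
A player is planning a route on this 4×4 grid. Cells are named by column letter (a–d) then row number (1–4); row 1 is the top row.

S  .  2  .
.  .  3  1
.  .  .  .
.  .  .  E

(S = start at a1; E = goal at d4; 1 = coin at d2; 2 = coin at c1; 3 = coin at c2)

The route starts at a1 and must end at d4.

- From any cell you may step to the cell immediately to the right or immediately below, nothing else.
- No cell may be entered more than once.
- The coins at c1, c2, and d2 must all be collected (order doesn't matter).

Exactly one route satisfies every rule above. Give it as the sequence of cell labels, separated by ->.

a1 -> b1 -> c1 -> c2 -> d2 -> d3 -> d4

Moves only go right or down, so the column and row indices never decrease.
Route from a1: 2× right (reaching c1), down to c2, right to d2, 2× down (reaching d4) — 6 moves in all.
Check: all required cells visited.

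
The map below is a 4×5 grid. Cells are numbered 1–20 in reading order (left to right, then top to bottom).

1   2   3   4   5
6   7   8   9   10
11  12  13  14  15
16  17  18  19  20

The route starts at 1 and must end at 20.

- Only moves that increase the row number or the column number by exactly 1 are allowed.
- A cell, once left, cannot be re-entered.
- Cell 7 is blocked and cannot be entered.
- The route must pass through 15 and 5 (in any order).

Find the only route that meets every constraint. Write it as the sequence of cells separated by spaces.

1 2 3 4 5 10 15 20

Moves only go right or down, so the column and row indices never decrease.
Route from 1: right 4 to 5, down 3 to 20 — 7 moves in all.
Check: all required cells visited.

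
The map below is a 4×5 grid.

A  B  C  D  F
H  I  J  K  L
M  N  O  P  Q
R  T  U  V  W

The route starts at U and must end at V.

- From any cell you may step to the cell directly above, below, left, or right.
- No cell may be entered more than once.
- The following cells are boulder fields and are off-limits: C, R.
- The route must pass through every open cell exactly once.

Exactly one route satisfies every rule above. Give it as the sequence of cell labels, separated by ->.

U -> T -> N -> M -> H -> A -> B -> I -> J -> O -> P -> K -> D -> F -> L -> Q -> W -> V

Need to visit all 18 open cells exactly once, starting at U and ending at V.
Cell W has only two open neighbours (Q and V), so the path must pass straight through it: one of those is the cell it's entered from and the other is where it exits.
Route from U: left 1 to T, up 1 to N, left 1 to M, up 2 to A, right 1 to B, down 1 to I, right 1 to J, down 1 to O, right 1 to P, up 2 to D, right 1 to F, down 3 to W, left 1 to V — 17 moves in all.
Check: all 18 open cells covered.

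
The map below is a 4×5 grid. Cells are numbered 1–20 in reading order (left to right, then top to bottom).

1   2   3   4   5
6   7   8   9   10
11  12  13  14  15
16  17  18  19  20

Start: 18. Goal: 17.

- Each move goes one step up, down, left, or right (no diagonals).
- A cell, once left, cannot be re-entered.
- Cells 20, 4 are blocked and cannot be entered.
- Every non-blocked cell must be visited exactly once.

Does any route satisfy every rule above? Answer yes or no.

no

Cell 5 has only one open neighbour but is neither the start nor the goal, so a Hamiltonian route would have to both enter and leave it through the same neighbour — impossible without revisiting.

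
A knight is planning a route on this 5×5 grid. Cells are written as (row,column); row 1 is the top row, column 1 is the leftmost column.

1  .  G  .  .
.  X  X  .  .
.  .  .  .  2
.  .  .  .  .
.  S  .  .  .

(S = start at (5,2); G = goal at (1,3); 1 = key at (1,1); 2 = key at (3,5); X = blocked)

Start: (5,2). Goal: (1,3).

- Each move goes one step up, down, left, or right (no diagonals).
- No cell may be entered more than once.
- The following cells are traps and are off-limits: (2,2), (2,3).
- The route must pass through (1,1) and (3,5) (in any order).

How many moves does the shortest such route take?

13

Any route passes through (1,1) and (3,5) in some order between (5,2) and (1,3). Summing Manhattan distances along each leg and taking the cheapest ordering ((5,2) → (3,5) → (1,1) → (1,3)) gives a lower bound of 5 + 6 + 2 = 13 moves.
A route of 13 moves achieves this: (5,2) → (4,2) → (4,3) → (4,4) → (4,5) → (3,5) → (3,4) → (3,3) → (3,2) → (3,1) → (2,1) → (1,1) → (1,2) → (1,3).
Since 13 matches the lower bound, it is optimal.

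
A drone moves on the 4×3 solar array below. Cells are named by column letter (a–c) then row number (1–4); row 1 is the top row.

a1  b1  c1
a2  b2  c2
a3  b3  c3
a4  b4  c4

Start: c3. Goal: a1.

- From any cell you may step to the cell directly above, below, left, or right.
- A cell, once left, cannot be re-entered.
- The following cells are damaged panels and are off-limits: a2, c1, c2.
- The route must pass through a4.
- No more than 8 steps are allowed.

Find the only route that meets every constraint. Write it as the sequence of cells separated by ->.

The 8-move cap with required stops at a4 leaves no slack for detours.
Route from c3: down 1 to c4, left 2 to a4, up 1 to a3, right 1 to b3, up 2 to b1, left 1 to a1 — 8 moves in all.
Check: all required cells visited; 8 ≤ 8 moves.

c3 -> c4 -> b4 -> a4 -> a3 -> b3 -> b2 -> b1 -> a1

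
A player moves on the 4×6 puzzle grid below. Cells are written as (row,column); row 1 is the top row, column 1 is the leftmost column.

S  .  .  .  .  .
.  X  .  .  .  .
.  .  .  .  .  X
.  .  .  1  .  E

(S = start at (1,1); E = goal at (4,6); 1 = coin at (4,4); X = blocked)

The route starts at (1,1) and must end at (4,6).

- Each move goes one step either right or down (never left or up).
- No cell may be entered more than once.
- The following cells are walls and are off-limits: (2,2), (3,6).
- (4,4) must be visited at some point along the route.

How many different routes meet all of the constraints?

8

A right/down-only route from (1,1) to (4,6) makes exactly 3 down-moves and 5 right-moves in some order.
With no other constraints that would be C(8,3) = 56 routes.
Split at (4,4) and multiply the segment counts (each segment already excludes blocked cells): (1,1)→(4,4): 8; (4,4)→(4,6): 1; product = 8.
That gives 8 routes.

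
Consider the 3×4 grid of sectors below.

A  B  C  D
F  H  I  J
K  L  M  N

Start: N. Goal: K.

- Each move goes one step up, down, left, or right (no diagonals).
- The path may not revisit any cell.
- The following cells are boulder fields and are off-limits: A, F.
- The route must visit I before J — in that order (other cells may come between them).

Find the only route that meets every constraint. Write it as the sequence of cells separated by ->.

N -> M -> I -> J -> D -> C -> B -> H -> L -> K

The waypoints must appear in the order I, J, with no cell reused.
Route from N: left to M, up to I, right to J, up to D, 2× left (reaching B), 2× down (reaching L), left to K — 9 moves in all.
Check: order respected (I at step 2, J at step 3).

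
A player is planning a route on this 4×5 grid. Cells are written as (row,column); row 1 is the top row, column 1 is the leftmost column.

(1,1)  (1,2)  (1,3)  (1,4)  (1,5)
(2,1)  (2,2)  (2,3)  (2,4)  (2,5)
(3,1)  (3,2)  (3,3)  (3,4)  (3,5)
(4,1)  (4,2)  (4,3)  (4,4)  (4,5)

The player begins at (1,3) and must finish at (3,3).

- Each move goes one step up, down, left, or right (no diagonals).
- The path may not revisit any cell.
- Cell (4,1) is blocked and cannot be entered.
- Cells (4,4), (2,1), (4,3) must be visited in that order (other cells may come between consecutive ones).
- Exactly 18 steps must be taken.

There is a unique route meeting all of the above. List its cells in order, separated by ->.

(1,3) -> (1,4) -> (1,5) -> (2,5) -> (3,5) -> (4,5) -> (4,4) -> (3,4) -> (2,4) -> (2,3) -> (2,2) -> (1,2) -> (1,1) -> (2,1) -> (3,1) -> (3,2) -> (4,2) -> (4,3) -> (3,3)

The waypoints must appear in the order (4,4), (2,1), (4,3), with no cell reused.
Route from (1,3): right 2 to (1,5), down 3 to (4,5), left 1 to (4,4), up 2 to (2,4), left 2 to (2,2), up 1 to (1,2), left 1 to (1,1), down 2 to (3,1), right 1 to (3,2), down 1 to (4,2), right 1 to (4,3), up 1 to (3,3) — 18 moves in all.
Check: order respected ((4,4) at step 6, (2,1) at step 13, (4,3) at step 17); 18 moves as required.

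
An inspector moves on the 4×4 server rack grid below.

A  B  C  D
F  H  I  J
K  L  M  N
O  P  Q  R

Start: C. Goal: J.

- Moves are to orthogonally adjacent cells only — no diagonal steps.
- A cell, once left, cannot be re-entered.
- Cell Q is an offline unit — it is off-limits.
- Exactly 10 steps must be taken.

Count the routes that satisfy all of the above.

Need simple routes of exactly 10 moves from C to J (Manhattan distance 2, so 4 moves are spent on a detour and 4 undoing it).
Enumerating: C I H B A F K L M N J | C I H F K O P L M N J | C B H F K O P L M I J | C B H F K O P L M N J | C B A F K O P L H I J | C B A F K O P L M I J | C B A F K O P L M N J | C B A F K L H I M N J.
That gives 8 routes.

8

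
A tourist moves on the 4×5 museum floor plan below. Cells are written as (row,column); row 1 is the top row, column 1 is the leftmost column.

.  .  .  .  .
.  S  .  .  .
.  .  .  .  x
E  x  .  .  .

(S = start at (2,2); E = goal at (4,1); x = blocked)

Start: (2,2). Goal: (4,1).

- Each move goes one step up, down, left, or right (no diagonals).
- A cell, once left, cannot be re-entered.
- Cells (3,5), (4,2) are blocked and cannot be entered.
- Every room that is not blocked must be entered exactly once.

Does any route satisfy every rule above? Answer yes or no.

Cell (4,5) has only one open neighbour but is neither the start nor the goal, so a Hamiltonian route would have to both enter and leave it through the same neighbour — impossible without revisiting.

no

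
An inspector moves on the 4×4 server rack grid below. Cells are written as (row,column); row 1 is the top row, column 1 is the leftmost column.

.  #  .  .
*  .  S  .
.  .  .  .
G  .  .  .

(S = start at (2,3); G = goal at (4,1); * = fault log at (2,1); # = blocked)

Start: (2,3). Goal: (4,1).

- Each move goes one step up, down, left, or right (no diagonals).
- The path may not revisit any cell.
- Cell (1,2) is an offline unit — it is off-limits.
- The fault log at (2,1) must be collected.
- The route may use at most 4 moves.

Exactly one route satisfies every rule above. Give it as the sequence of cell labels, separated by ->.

The 4-move cap with required stops at (2,1) leaves no slack for detours.
Route from (2,3): 2× left (reaching (2,1)), 2× down (reaching (4,1)) — 4 moves in all.
Check: all required cells visited; 4 ≤ 4 moves.

(2,3) -> (2,2) -> (2,1) -> (3,1) -> (4,1)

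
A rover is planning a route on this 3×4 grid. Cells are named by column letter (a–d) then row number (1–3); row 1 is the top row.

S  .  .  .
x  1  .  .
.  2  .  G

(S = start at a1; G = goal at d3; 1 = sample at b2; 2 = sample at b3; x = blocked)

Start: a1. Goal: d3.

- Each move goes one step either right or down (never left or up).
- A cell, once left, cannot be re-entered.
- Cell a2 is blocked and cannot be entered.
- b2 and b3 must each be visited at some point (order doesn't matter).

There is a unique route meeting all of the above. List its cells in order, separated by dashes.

a1 - b1 - b2 - b3 - c3 - d3

Moves only go right or down, so the column and row indices never decrease.
Route from a1: right to b1, 2× down (reaching b3), 2× right (reaching d3) — 5 moves in all.
Check: all required cells visited.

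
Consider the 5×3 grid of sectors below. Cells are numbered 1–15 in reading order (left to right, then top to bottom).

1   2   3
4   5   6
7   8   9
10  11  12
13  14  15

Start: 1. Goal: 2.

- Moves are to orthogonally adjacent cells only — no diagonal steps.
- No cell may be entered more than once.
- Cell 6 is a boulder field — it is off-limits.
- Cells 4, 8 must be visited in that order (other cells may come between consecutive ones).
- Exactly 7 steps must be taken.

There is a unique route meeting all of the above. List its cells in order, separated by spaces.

The waypoints must appear in the order 4, 8, with no cell reused.
Route from 1: 3× down (reaching 10), right to 11, 3× up (reaching 2) — 7 moves in all.
Check: order respected (4 at step 1, 8 at step 5); 7 moves as required.

1 4 7 10 11 8 5 2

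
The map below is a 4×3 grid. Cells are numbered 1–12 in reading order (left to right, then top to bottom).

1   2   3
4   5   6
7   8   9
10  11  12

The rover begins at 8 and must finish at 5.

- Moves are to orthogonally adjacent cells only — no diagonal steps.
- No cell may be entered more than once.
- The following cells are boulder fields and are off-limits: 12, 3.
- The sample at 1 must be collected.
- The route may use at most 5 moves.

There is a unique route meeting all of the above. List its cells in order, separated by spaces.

Any route must reach 1 and still end at 5 within 5 moves, so the order of the required stops is forced.
Route from 8: left 1 to 7, up 2 to 1, right 1 to 2, down 1 to 5 — 5 moves in all.
Check: all required cells visited; 5 ≤ 5 moves.

8 7 4 1 2 5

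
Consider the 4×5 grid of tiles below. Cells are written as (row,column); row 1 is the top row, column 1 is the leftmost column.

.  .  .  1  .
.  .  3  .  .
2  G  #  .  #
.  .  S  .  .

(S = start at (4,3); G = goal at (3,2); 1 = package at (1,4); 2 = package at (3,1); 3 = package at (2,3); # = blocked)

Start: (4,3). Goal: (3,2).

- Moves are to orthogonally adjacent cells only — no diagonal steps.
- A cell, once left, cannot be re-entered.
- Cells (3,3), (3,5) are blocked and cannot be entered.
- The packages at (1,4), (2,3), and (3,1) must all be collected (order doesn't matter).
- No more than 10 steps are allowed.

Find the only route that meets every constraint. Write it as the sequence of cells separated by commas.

(4,3), (4,4), (3,4), (2,4), (1,4), (1,3), (2,3), (2,2), (2,1), (3,1), (3,2)

Any route must reach (1,4), (2,3), and (3,1) and still end at (3,2) within 10 moves, so the order of the required stops is forced.
Route from (4,3): right 1 to (4,4), up 3 to (1,4), left 1 to (1,3), down 1 to (2,3), left 2 to (2,1), down 1 to (3,1), right 1 to (3,2) — 10 moves in all.
Check: all required cells visited; 10 ≤ 10 moves.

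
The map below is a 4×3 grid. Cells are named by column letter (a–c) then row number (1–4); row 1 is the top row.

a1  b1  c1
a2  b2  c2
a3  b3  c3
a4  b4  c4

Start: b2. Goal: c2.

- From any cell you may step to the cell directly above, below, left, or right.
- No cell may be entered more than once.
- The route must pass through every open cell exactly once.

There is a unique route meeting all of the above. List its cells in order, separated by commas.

b2, b3, c3, c4, b4, a4, a3, a2, a1, b1, c1, c2

Need to visit all 12 open cells exactly once, starting at b2 and ending at c2.
Route from b2: down 1 to b3, right 1 to c3, down 1 to c4, left 2 to a4, up 3 to a1, right 2 to c1, down 1 to c2 — 11 moves in all.
Check: all 12 open cells covered.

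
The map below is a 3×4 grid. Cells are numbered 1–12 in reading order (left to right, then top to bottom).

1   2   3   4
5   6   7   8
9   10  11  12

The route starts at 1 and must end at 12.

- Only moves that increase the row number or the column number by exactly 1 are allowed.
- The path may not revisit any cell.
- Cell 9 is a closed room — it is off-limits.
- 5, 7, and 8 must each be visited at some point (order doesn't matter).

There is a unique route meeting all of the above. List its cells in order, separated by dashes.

Moves only go right or down, so the column and row indices never decrease.
Route from 1: down 1 to 5, right 3 to 8, down 1 to 12 — 5 moves in all.
Check: all required cells visited.

1 - 5 - 6 - 7 - 8 - 12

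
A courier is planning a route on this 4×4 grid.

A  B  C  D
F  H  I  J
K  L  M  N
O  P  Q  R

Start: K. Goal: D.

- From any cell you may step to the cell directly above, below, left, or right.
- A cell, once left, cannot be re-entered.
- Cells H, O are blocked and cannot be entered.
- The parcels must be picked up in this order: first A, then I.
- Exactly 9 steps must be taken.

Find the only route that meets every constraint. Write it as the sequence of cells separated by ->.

The waypoints must appear in the order A, I, with no cell reused.
Route from K: 2× up (reaching A), 2× right (reaching C), 2× down (reaching M), right to N, 2× up (reaching D) — 9 moves in all.
Check: order respected (A at step 2, I at step 5); 9 moves as required.

K -> F -> A -> B -> C -> I -> M -> N -> J -> D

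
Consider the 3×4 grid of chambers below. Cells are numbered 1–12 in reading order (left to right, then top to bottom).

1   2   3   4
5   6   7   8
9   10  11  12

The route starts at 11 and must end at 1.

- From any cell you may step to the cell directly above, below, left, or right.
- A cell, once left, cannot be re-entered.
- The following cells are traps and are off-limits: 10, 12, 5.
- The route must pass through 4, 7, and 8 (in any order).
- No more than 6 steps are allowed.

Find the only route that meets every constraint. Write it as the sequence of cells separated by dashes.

The 6-move cap with required stops at 4, 7, 8 leaves no slack for detours.
Route from 11: up 1 to 7, right 1 to 8, up 1 to 4, left 3 to 1 — 6 moves in all.
Check: all required cells visited; 6 ≤ 6 moves.

11 - 7 - 8 - 4 - 3 - 2 - 1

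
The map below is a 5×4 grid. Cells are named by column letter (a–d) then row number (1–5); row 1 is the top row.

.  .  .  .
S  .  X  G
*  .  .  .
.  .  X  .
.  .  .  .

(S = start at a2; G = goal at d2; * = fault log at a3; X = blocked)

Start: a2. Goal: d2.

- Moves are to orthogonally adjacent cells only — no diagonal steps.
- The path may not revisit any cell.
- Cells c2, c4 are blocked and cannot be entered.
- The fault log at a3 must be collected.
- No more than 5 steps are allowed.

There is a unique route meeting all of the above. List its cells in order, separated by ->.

The 5-move cap with required stops at a3 leaves no slack for detours.
Route from a2: down to a3, 3× right (reaching d3), up to d2 — 5 moves in all.
Check: all required cells visited; 5 ≤ 5 moves.

a2 -> a3 -> b3 -> c3 -> d3 -> d2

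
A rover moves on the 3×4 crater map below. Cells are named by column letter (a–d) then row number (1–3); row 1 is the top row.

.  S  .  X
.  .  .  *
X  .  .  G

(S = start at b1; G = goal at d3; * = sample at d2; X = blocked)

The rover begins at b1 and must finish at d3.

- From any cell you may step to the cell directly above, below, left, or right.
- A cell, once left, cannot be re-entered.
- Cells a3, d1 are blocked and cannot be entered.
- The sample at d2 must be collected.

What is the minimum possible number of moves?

Any route passes through d2 somewhere between b1 and d3. Summing Manhattan distances along the two legs (b1 → d2 → d3) gives a lower bound of 3 + 1 = 4 moves.
A route of 4 moves achieves this: b1 → b2 → c2 → d2 → d3.
Since 4 matches the lower bound, it is optimal.

4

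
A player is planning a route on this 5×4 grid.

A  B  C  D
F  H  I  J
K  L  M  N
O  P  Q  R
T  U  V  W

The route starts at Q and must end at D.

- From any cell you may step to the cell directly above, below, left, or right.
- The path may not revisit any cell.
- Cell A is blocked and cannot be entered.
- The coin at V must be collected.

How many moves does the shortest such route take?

6

Any route passes through V somewhere between Q and D. Summing Manhattan distances along the two legs (Q → V → D) gives a lower bound of 1 + 5 = 6 moves.
A route of 6 moves achieves this: Q → V → W → R → N → J → D.
Since 6 matches the lower bound, it is optimal.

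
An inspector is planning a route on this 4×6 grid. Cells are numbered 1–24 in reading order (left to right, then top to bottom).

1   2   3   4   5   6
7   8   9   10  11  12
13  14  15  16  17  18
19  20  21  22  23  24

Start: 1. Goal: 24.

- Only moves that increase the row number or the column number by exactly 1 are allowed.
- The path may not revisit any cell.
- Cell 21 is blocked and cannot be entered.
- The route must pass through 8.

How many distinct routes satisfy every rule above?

24

A right/down-only route from 1 to 24 makes exactly 3 down-moves and 5 right-moves in some order.
With no other constraints that would be C(8,3) = 56 routes.
Split at 8 and multiply the segment counts (each segment already excludes blocked cells): 1→8: 2; 8→24: 12; product = 24.
That gives 24 routes.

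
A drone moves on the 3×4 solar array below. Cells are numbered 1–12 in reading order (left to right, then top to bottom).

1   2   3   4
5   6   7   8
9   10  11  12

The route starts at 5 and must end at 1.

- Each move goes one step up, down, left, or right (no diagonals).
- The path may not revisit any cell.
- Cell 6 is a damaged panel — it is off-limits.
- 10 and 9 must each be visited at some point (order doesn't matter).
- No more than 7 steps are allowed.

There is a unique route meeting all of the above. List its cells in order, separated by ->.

5 -> 9 -> 10 -> 11 -> 7 -> 3 -> 2 -> 1

Any route must reach 10 and 9 and still end at 1 within 7 moves, so the order of the required stops is forced.
Route from 5: down 1 to 9, right 2 to 11, up 2 to 3, left 2 to 1 — 7 moves in all.
Check: all required cells visited; 7 ≤ 7 moves.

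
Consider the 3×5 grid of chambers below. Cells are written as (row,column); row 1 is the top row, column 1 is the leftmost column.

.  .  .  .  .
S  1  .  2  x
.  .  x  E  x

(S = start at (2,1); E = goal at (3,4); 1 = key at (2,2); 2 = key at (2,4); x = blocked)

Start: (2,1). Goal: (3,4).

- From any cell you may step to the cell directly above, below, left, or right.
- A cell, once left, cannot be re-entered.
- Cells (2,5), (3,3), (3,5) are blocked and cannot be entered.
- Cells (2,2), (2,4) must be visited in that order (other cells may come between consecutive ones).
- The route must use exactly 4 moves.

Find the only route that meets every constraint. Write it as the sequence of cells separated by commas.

The waypoints must appear in the order (2,2), (2,4), with no cell reused.
Route from (2,1): 3× right (reaching (2,4)), down to (3,4) — 4 moves in all.
Check: order respected (1 at step 1, 2 at step 3); 4 moves as required.

(2,1), (2,2), (2,3), (2,4), (3,4)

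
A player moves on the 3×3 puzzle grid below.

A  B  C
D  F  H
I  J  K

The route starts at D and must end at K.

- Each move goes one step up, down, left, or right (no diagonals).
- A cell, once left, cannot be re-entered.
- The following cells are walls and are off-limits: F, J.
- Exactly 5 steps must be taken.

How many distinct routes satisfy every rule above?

Need simple routes of exactly 5 moves from D to K (Manhattan distance 3, so 1 moves are spent on a detour and 1 undoing it).
Enumerating: D A B C H K.
That gives 1 route.

1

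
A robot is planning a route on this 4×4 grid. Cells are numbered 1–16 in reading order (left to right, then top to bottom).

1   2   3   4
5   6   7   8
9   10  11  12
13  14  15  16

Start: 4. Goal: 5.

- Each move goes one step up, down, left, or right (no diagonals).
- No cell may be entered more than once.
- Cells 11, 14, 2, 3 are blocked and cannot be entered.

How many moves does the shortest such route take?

The Manhattan distance from 4 to 5 is |1−2| + |4−1| = 4, so at least 4 moves are needed.
A route of 4 moves achieves this: 4 → 8 → 7 → 6 → 5.
Since 4 matches the lower bound, it is optimal.

4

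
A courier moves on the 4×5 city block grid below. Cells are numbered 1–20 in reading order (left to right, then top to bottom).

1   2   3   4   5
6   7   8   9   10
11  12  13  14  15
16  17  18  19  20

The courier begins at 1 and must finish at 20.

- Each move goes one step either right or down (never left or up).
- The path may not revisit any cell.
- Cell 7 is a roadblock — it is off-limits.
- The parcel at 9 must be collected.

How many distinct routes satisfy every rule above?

6

A right/down-only route from 1 to 20 makes exactly 3 down-moves and 4 right-moves in some order.
With no other constraints that would be C(7,3) = 35 routes.
Split at 9 and multiply the segment counts (each segment already excludes blocked cells): 1→9: 2; 9→20: 3; product = 6.
That gives 6 routes.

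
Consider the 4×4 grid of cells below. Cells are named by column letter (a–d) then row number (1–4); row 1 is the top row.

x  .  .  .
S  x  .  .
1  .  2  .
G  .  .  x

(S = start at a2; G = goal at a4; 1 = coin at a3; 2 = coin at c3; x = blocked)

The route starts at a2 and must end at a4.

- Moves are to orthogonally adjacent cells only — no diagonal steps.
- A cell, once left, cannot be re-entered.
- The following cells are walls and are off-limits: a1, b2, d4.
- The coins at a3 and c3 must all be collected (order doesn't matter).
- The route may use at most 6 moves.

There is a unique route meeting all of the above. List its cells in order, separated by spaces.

Any route must reach a3 and c3 and still end at a4 within 6 moves, so the order of the required stops is forced.
Route from a2: down 1 to a3, right 2 to c3, down 1 to c4, left 2 to a4 — 6 moves in all.
Check: all required cells visited; 6 ≤ 6 moves.

a2 a3 b3 c3 c4 b4 a4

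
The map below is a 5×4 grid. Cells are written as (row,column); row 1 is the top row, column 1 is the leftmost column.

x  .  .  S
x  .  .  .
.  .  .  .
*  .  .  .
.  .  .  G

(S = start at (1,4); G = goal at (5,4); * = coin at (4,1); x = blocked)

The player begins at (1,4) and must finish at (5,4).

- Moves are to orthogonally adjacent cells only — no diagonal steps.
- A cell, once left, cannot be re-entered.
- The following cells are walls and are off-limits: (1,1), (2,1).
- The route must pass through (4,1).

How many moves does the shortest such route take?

10

Any route passes through (4,1) somewhere between (1,4) and (5,4). Summing Manhattan distances along the two legs ((1,4) → (4,1) → (5,4)) gives a lower bound of 6 + 4 = 10 moves.
A route of 10 moves achieves this: (1,4) → (2,4) → (3,4) → (4,4) → (4,3) → (4,2) → (4,1) → (5,1) → (5,2) → (5,3) → (5,4).
Since 10 matches the lower bound, it is optimal.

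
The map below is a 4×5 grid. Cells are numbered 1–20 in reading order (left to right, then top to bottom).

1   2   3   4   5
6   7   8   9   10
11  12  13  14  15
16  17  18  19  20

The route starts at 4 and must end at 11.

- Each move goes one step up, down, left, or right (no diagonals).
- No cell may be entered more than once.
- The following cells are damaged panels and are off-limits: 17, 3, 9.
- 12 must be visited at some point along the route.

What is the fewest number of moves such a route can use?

7

Any route passes through 12 somewhere between 4 and 11. Summing Manhattan distances along the two legs (4 → 12 → 11) gives a lower bound of 4 + 1 = 5 moves.
That bound ignores the blocked cells. Measuring each leg by the fewest moves that actually steer around them (4→12: 6; 12→11: 1) raises the lower bound to 7.
A route of 7 moves exists: 4 → 5 → 10 → 15 → 14 → 13 → 12 → 11.
Since 7 matches that lower bound, it is optimal.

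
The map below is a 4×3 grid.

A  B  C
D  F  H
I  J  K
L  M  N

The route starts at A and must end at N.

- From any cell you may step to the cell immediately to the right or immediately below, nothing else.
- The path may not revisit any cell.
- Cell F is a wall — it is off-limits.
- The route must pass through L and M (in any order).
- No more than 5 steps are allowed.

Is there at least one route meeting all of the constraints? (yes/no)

One route that works: A → D → I → L → M → N.

yes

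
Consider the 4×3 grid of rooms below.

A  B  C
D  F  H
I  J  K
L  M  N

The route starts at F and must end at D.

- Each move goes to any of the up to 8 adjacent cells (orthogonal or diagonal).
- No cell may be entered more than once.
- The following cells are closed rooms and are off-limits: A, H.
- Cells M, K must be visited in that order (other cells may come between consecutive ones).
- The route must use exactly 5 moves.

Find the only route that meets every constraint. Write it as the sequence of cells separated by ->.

F -> I -> M -> K -> J -> D

The waypoints must appear in the order M, K, with no cell reused.
Route from F: down-left to I, down-right to M, up-right to K, left to J, up-left to D — 5 moves in all.
Check: order respected (M at step 2, K at step 3); 5 moves as required.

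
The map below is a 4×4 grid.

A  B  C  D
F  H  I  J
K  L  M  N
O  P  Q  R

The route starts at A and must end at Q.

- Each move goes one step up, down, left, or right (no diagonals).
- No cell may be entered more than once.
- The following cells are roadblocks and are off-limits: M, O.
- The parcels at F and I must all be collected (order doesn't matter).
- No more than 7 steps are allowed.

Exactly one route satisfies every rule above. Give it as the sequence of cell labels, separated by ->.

Any route must reach F and I and still end at Q within 7 moves, so the order of the required stops is forced.
Route from A: down 1 to F, right 3 to J, down 2 to R, left 1 to Q — 7 moves in all.
Check: all required cells visited; 7 ≤ 7 moves.

A -> F -> H -> I -> J -> N -> R -> Q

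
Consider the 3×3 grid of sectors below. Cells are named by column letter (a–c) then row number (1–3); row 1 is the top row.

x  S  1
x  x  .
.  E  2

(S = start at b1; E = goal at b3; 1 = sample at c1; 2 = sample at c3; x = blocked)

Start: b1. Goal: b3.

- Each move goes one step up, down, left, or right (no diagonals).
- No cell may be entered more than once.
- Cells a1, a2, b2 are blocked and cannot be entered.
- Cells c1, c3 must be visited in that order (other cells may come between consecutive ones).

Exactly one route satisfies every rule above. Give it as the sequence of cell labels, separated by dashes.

The waypoints must appear in the order c1, c3, with no cell reused.
Route from b1: right 1 to c1, down 2 to c3, left 1 to b3 — 4 moves in all.
Check: order respected (1 at step 1, 2 at step 3).

b1 - c1 - c2 - c3 - b3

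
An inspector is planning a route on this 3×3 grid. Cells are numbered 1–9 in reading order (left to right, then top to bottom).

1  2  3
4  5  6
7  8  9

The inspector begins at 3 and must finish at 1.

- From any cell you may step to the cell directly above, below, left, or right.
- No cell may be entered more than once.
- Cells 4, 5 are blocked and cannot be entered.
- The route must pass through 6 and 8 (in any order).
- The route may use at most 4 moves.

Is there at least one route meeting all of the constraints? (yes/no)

Every way from 6 onward to 1 runs back through 3, which the route has already used — so it cannot be completed without a revisit.

no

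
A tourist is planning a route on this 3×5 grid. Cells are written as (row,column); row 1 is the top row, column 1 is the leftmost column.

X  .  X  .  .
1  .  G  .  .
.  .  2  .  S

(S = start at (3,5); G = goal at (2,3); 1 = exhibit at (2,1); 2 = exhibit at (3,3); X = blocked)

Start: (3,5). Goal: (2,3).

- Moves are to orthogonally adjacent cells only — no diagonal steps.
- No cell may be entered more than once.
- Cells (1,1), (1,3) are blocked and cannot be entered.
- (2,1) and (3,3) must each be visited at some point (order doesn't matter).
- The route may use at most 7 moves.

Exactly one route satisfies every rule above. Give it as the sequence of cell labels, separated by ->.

The 7-move cap with required stops at (2,1), (3,3) leaves no slack for detours.
Route from (3,5): 4× left (reaching (3,1)), up to (2,1), 2× right (reaching (2,3)) — 7 moves in all.
Check: all required cells visited; 7 ≤ 7 moves.

(3,5) -> (3,4) -> (3,3) -> (3,2) -> (3,1) -> (2,1) -> (2,2) -> (2,3)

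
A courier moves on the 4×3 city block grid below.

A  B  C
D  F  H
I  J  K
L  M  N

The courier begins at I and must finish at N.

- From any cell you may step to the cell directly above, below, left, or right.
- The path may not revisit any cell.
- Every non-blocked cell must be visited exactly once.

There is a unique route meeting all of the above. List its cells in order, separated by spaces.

I L M J F D A B C H K N

Need to visit all 12 open cells exactly once, starting at I and ending at N.
Cell C has only two open neighbours (H and B), so the path must pass straight through it: one of those is the cell it's entered from and the other is where it exits.
Route from I: down 1 to L, right 1 to M, up 2 to F, left 1 to D, up 1 to A, right 2 to C, down 3 to N — 11 moves in all.
Check: all 12 open cells covered.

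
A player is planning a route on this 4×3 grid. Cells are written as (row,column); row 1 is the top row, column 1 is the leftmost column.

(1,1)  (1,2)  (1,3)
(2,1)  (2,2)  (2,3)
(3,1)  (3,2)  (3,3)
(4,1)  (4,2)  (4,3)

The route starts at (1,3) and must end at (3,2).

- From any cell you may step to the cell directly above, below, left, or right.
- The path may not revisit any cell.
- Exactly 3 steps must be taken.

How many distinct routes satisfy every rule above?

3

Need simple routes of exactly 3 moves from (1,3) to (3,2) (Manhattan distance 3, so 0 moves are spent on a detour and 0 undoing it).
Enumerating: (1,3) (2,3) (3,3) (3,2) | (1,3) (2,3) (2,2) (3,2) | (1,3) (1,2) (2,2) (3,2).
That gives 3 routes.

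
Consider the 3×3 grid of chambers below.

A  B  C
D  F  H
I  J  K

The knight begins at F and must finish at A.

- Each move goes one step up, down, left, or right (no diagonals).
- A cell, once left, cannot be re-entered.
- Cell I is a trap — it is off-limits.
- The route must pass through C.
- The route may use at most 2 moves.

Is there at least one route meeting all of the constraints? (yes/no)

no

Even ignoring the no-revisit rule, getting from F to A via C needs at least 2 + 2 = 4 moves (Manhattan distance per leg), which exceeds the 2-move limit.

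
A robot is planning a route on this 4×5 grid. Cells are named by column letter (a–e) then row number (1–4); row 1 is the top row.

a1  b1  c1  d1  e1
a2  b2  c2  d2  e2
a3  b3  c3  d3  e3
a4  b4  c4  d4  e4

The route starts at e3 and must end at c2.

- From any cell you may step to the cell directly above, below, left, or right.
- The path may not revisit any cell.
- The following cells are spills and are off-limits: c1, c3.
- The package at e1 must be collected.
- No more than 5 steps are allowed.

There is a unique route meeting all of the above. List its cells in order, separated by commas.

The 5-move cap with required stops at e1 leaves no slack for detours.
Route from e3: 2× up (reaching e1), left to d1, down to d2, left to c2 — 5 moves in all.
Check: all required cells visited; 5 ≤ 5 moves.

e3, e2, e1, d1, d2, c2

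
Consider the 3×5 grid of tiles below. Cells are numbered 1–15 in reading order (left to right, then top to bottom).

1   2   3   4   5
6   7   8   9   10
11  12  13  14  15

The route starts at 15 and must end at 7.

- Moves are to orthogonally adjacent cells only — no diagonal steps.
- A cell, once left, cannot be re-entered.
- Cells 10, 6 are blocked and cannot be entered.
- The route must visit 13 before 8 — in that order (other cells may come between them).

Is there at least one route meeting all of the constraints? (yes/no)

One route that works: 15 → 14 → 13 → 8 → 7.

yes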